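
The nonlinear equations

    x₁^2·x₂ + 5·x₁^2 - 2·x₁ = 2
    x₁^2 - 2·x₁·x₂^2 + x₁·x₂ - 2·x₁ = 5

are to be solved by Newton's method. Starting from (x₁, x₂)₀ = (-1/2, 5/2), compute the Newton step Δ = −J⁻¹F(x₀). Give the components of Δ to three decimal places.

(0.092, -0.013)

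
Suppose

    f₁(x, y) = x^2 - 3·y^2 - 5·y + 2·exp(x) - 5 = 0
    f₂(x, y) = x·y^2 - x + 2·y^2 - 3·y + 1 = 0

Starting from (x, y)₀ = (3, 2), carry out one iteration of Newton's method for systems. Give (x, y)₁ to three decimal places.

At (3, 2): F = (22.17107, 12.000).
Jacobian J = [[2·x + 2·exp(x), -6·y - 5], [y^2 - 1, 2·x·y + 4·y - 3]].
At the point, J = [[46.17107, -17.000], [3.000, 17.000]] (det J = 835.90826).
Solving J·Δ = −F gives Δ = (-0.695, -0.583).
Then the next iterate is (x, y)₁ = (2.305, 1.417).

(2.305, 1.417)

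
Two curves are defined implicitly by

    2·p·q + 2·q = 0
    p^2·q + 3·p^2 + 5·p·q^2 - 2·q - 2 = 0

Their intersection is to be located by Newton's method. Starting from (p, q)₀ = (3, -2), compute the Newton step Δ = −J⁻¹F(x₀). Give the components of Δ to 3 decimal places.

At (3, -2): F = (-16.000, 71.000).
Jacobian J = [[2·q, 2·p + 2], [2·p·q + 6·p + 5·q^2, p^2 + 10·p·q - 2]].
At the point, J = [[-4.000, 8.000], [26.000, -53.000]] (det J = 4.000).
Solving J·Δ = −F gives Δ = (-70.000, -33.000).

(-70.000, -33.000)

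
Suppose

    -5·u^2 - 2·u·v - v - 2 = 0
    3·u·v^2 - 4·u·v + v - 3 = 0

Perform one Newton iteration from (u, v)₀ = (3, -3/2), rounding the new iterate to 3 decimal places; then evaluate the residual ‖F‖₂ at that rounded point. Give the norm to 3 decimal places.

12.556

At (3, -3/2): F = (-36.500, 33.750).
Jacobian J = [[-10·u - 2·v, -2·u - 1], [3·v^2 - 4·v, 6·u·v - 4·u + 1]].
At the point, J = [[-27.000, -7.000], [12.750, -38.000]] (det J = 1115.250).
Solving J·Δ = −F gives Δ = (-1.456, 0.400).
Then the next iterate is (u, v)₁ = (1.544, -1.100).
Re-evaluating at (1.544, -1.100): F = (-9.42288, 8.29832), so ‖F‖₂ = 12.556.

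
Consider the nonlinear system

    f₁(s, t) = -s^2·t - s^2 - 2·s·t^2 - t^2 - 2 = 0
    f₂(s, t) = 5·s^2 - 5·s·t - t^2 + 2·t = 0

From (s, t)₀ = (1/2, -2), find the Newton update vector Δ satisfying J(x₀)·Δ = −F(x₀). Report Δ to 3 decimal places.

At (1/2, -2): F = (-9.750, -1.750).
Jacobian J = [[-2·s·t - 2·s - 2·t^2, -s^2 - 4·s·t - 2·t], [10·s - 5·t, -5·s - 2·t + 2]].
At the point, J = [[-7.000, 7.750], [15.000, 3.500]] (det J = -140.750).
Solving J·Δ = −F gives Δ = (-0.146, 1.126).

(-0.146, 1.126)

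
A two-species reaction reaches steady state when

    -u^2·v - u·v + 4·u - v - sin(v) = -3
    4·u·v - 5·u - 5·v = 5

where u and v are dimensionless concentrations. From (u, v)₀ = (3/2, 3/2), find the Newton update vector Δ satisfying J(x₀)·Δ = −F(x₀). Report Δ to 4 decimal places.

(18.4883, -7.4883)

At (3/2, 3/2): F = (0.877505, -11.0000).
Jacobian J = [[-2·u·v - v + 4, -u^2 - u - cos(v) - 1], [4·v - 5, 4·u - 5]].
At the point, J = [[-2.0000, -4.820737], [1.0000, 1.0000]] (det J = 2.820737).
Solving J·Δ = −F gives Δ = (18.4883, -7.4883).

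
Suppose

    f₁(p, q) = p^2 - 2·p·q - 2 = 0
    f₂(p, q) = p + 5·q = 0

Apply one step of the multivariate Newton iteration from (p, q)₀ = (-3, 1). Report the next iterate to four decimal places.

(-1.8478, 0.3696)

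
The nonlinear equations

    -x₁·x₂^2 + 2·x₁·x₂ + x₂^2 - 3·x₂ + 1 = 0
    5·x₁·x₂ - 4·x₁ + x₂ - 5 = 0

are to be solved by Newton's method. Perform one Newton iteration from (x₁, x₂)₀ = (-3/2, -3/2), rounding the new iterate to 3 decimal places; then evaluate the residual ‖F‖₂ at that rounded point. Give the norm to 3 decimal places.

4.435

At (-3/2, -3/2): F = (15.625, 10.750).
Jacobian J = [[-x₂^2 + 2·x₂, -2·x₁·x₂ + 2·x₁ + 2·x₂ - 3], [5·x₂ - 4, 5·x₁ + 1]].
At the point, J = [[-5.250, -13.500], [-11.500, -6.500]] (det J = -121.125).
Solving J·Δ = −F gives Δ = (0.360, 1.018).
Then the next iterate is (x₁, x₂)₁ = (-1.140, -0.482).
Re-evaluating at (-1.140, -0.482): F = (4.04213, 1.82540), so ‖F‖₂ = 4.435.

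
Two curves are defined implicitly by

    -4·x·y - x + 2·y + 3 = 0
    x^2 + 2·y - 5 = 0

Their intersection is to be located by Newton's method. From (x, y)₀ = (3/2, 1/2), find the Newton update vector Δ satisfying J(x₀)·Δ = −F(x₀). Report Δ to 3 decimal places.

(1.333, -1.125)

At (3/2, 1/2): F = (-0.500, -1.750).
Jacobian J = [[-4·y - 1, -4·x + 2], [2·x, 2]].
At the point, J = [[-3.000, -4.000], [3.000, 2.000]] (det J = 6.000).
Solving J·Δ = −F gives Δ = (1.333, -1.125).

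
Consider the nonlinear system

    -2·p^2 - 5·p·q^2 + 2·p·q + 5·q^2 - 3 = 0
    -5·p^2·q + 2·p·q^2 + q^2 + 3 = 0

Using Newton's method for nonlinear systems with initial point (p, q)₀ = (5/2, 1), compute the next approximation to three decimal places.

(-3.623, 7.160)

At (5/2, 1): F = (-18.000, -22.250).
Jacobian J = [[-4·p - 5·q^2 + 2·q, -10·p·q + 2·p + 10·q], [-10·p·q + 2·q^2, -5·p^2 + 4·p·q + 2·q]].
At the point, J = [[-13.000, -10.000], [-23.000, -19.250]] (det J = 20.250).
Solving J·Δ = −F gives Δ = (-6.123, 6.160).
Then the next iterate is (p, q)₁ = (-3.623, 7.160).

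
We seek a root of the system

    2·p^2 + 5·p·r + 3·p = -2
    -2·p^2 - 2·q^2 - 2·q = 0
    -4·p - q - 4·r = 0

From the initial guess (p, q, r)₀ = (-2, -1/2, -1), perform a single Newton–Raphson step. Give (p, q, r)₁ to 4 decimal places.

At (-2, -1/2, -1): F = (14.0000, -7.5000, 12.5000).
Jacobian J = [[4·p + 5·r + 3, 0, 5·p], [-4·p, -4·q - 2, 0], [-4, -1, -4]].
At the point, J = [[-10.0000, 0.0000, -10.0000], [8.0000, 0.0000, 0.0000], [-4.0000, -1.0000, -4.0000]] (det J = 80.0000).
Solving J·Δ = −F gives Δ = (0.9375, 6.9000, 0.4625).
Then the next iterate is (p, q, r)₁ = (-1.0625, 6.4000, -0.5375).

(-1.0625, 6.4000, -0.5375)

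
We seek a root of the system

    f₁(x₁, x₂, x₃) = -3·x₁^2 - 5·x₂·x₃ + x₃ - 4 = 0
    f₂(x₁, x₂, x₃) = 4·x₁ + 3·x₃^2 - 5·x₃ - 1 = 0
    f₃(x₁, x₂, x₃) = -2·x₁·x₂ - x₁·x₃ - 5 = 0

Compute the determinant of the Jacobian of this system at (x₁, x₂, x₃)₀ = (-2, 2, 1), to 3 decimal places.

J = [[-6·x₁, -5·x₃, -5·x₂ + 1], [4, 0, 6·x₃ - 5], [-2·x₂ - x₃, -2·x₁, -x₁]].
At the point, J = [[12.000, -5.000, -9.000], [4.000, 0.000, 1.000], [-5.000, 4.000, 2.000]].
det J = -127.000.

-127.000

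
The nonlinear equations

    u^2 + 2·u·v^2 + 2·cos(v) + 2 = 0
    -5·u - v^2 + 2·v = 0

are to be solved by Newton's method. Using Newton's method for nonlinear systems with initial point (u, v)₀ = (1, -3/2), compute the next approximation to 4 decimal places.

At (1, -3/2): F = (7.641474, -10.2500).
Jacobian J = [[2·u + 2·v^2, 4·u·v - 2·sin(v)], [-5, -2·v + 2]].
At the point, J = [[6.5000, -4.005010], [-5.0000, 5.0000]] (det J = 12.474950).
Solving J·Δ = −F gives Δ = (0.2280, 2.2780).
Then the next iterate is (u, v)₁ = (1.2280, 0.7780).

(1.2280, 0.7780)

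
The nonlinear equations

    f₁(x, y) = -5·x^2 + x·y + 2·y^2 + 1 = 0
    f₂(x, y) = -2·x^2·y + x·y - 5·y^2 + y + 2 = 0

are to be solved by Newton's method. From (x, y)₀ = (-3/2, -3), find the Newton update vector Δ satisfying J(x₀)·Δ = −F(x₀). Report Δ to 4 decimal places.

(4.3485, 4.7727)

At (-3/2, -3): F = (12.2500, -28.0000).
Jacobian J = [[-10·x + y, x + 4·y], [-4·x·y + y, -2·x^2 + x - 10·y + 1]].
At the point, J = [[12.0000, -13.5000], [-21.0000, 25.0000]] (det J = 16.5000).
Solving J·Δ = −F gives Δ = (4.3485, 4.7727).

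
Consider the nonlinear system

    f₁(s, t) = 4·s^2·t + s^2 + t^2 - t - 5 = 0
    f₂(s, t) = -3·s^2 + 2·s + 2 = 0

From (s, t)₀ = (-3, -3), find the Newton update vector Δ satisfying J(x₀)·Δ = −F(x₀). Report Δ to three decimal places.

(1.550, -0.355)

At (-3, -3): F = (-92.000, -31.000).
Jacobian J = [[8·s·t + 2·s, 4·s^2 + 2·t - 1], [-6·s + 2, 0]].
At the point, J = [[66.000, 29.000], [20.000, 0.000]] (det J = -580.000).
Solving J·Δ = −F gives Δ = (1.550, -0.355).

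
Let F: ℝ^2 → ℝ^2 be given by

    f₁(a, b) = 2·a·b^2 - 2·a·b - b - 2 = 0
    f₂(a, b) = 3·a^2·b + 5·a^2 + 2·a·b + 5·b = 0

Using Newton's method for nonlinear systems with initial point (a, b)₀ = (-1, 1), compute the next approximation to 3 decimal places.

At (-1, 1): F = (-3.000, 11.000).
Jacobian J = [[2·b^2 - 2·b, 4·a·b - 2·a - 1], [6·a·b + 10·a + 2·b, 3·a^2 + 2·a + 5]].
At the point, J = [[0.000, -3.000], [-14.000, 6.000]] (det J = -42.000).
Solving J·Δ = −F gives Δ = (0.357, -1.000).
Then the next iterate is (a, b)₁ = (-0.643, 0.000).

(-0.643, 0.000)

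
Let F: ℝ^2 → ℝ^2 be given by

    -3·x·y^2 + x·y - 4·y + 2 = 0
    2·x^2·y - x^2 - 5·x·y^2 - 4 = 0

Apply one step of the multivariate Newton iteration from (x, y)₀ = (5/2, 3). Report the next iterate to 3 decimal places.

At (5/2, 3): F = (-70.000, -85.250).
Jacobian J = [[-3·y^2 + y, -6·x·y + x - 4], [4·x·y - 2·x - 5·y^2, 2·x^2 - 10·x·y]].
At the point, J = [[-24.000, -46.500], [-20.000, -62.500]] (det J = 570.000).
Solving J·Δ = −F gives Δ = (-0.721, -1.133).
Then the next iterate is (x, y)₁ = (1.779, 1.867).

(1.779, 1.867)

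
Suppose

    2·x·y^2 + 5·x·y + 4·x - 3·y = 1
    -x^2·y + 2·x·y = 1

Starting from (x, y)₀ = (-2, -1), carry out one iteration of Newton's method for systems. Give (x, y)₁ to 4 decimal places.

At (-2, -1): F = (0.0000, 7.0000).
Jacobian J = [[2·y^2 + 5·y + 4, 4·x·y + 5·x - 3], [-2·x·y + 2·y, -x^2 + 2·x]].
At the point, J = [[1.0000, -5.0000], [-6.0000, -8.0000]] (det J = -38.0000).
Solving J·Δ = −F gives Δ = (0.9211, 0.1842).
Then the next iterate is (x, y)₁ = (-1.0789, -0.8158).

(-1.0789, -0.8158)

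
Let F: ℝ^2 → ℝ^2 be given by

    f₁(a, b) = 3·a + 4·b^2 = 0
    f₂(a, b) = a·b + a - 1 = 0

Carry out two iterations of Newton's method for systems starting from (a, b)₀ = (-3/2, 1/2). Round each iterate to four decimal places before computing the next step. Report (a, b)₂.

At (-3/2, 1/2): F = (-3.5000, -3.2500).
Jacobian J = [[3, 8·b], [b + 1, a]].
At the point, J = [[3.0000, 4.0000], [1.5000, -1.5000]] (det J = -10.5000).
Solving J·Δ = −F gives Δ = (1.7381, -0.4286).
Then the next iterate is (a, b)₁ = (0.2381, 0.0714).
Round to (0.2381, 0.0714) and repeat: F = (0.734692, -0.744900), J = [[3.0000, 0.5712], [1.0714, 0.2381]].
Δ = (-5.8682, 29.5344), so (a, b)₂ = (-5.6301, 29.6058).

(-5.6301, 29.6058)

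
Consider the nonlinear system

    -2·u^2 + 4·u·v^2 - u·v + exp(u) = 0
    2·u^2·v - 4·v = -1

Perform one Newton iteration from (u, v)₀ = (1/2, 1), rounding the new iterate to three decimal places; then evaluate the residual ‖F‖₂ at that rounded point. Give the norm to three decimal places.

At (1/2, 1): F = (2.64872, -2.500).
Jacobian J = [[-4·u + 4·v^2 - v + exp(u), 8·u·v - u], [4·u·v, 2·u^2 - 4]].
At the point, J = [[2.64872, 3.500], [2.000, -3.500]] (det J = -16.27052).
Solving J·Δ = −F gives Δ = (-0.032, -0.733).
Then the next iterate is (u, v)₁ = (0.468, 0.267).
Re-evaluating at (0.468, 0.267): F = (1.16725, 0.04896), so ‖F‖₂ = 1.168.

1.168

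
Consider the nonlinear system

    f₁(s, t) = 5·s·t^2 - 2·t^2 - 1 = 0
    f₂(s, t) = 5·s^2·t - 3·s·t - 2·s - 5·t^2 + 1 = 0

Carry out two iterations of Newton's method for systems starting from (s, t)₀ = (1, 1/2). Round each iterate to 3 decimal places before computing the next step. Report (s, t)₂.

(1.476, 0.434)

At (1, 1/2): F = (-0.250, -1.250).
Jacobian J = [[5·t^2, 10·s·t - 4·t], [10·s·t - 3·t - 2, 5·s^2 - 3·s - 10·t]].
At the point, J = [[1.250, 3.000], [1.500, -3.000]] (det J = -8.250).
Solving J·Δ = −F gives Δ = (0.545, -0.144).
Then the next iterate is (s, t)₁ = (1.545, 0.356).
Round to (1.545, 0.356) and repeat: F = (-0.27444, -0.12484), J = [[0.63368, 4.07620], [2.43220, 3.74012]].
Δ = (-0.069, 0.078), so (s, t)₂ = (1.476, 0.434).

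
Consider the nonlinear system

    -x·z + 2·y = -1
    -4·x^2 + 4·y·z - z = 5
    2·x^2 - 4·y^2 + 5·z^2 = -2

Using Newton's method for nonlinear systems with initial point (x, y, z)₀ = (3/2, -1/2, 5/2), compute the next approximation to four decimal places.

At (3/2, -1/2, 5/2): F = (-3.7500, -21.5000, 36.7500).
Jacobian J = [[-z, 2, -x], [-8·x, 4·z, 4·y - 1], [4·x, -8·y, 10·z]].
At the point, J = [[-2.5000, 2.0000, -1.5000], [-12.0000, 10.0000, -3.0000], [6.0000, 4.0000, 25.0000]] (det J = 71.0000).
Solving J·Δ = −F gives Δ = (-7.7782, -6.7412, 1.4754).
Then the next iterate is (x, y, z)₁ = (-6.2782, -7.2412, 3.9754).

(-6.2782, -7.2412, 3.9754)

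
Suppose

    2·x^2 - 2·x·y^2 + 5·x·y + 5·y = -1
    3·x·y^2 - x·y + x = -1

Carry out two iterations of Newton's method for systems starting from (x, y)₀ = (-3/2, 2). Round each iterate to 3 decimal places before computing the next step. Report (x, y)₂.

(-1.646, 0.293)

At (-3/2, 2): F = (12.500, -15.500).
Jacobian J = [[4·x - 2·y^2 + 5·y, -4·x·y + 5·x + 5], [3·y^2 - y + 1, 6·x·y - x]].
At the point, J = [[-4.000, 9.500], [11.000, -16.500]] (det J = -38.500).
Solving J·Δ = −F gives Δ = (-1.532, -1.961).
Then the next iterate is (x, y)₁ = (-3.032, 0.039).
Round to (-3.032, 0.039) and repeat: F = (18.99903, -1.92759), J = [[-11.93604, -9.68701], [0.96556, 2.32251]].
Δ = (1.386, 0.254), so (x, y)₂ = (-1.646, 0.293).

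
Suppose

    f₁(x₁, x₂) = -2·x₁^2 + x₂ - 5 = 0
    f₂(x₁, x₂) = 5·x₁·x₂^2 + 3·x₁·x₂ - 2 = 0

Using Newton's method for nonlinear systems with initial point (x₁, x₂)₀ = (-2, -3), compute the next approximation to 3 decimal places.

(-0.005, -2.960)

At (-2, -3): F = (-16.000, -74.000).
Jacobian J = [[-4·x₁, 1], [5·x₂^2 + 3·x₂, 10·x₁·x₂ + 3·x₁]].
At the point, J = [[8.000, 1.000], [36.000, 54.000]] (det J = 396.000).
Solving J·Δ = −F gives Δ = (1.995, 0.040).
Then the next iterate is (x₁, x₂)₁ = (-0.005, -2.960).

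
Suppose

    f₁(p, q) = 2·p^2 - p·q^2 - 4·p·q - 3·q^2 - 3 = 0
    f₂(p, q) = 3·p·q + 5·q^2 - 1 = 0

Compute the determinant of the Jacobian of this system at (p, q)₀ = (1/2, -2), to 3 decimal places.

J = [[4·p - q^2 - 4·q, -2·p·q - 4·p - 6·q], [3·q, 3·p + 10·q]].
At the point, J = [[6.000, 12.000], [-6.000, -18.500]].
det J = -39.000.

-39.000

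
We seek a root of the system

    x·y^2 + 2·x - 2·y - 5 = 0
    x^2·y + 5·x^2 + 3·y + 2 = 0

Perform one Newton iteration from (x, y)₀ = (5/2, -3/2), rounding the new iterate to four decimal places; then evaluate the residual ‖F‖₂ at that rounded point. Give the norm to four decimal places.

At (5/2, -3/2): F = (8.6250, 19.3750).
Jacobian J = [[y^2 + 2, 2·x·y - 2], [2·x·y + 10·x, x^2 + 3]].
At the point, J = [[4.2500, -9.5000], [17.5000, 9.2500]] (det J = 205.5625).
Solving J·Δ = −F gives Δ = (-1.2835, 0.3337).
Then the next iterate is (x, y)₁ = (1.2165, -1.1663).
Re-evaluating at (1.2165, -1.1663): F = (1.420351, 4.174486), so ‖F‖₂ = 4.4095.

4.4095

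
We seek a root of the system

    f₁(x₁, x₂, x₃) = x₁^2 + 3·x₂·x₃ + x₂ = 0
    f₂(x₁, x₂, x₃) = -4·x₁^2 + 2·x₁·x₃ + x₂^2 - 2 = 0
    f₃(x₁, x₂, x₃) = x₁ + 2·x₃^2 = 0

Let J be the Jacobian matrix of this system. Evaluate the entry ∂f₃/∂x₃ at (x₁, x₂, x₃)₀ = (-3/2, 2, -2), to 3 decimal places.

-8.000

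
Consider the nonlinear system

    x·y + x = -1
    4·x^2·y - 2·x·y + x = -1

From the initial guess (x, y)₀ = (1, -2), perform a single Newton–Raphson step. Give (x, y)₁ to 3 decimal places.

(0.778, -2.222)

At (1, -2): F = (0.000, -2.000).
Jacobian J = [[y + 1, x], [8·x·y - 2·y + 1, 4·x^2 - 2·x]].
At the point, J = [[-1.000, 1.000], [-11.000, 2.000]] (det J = 9.000).
Solving J·Δ = −F gives Δ = (-0.222, -0.222).
Then the next iterate is (x, y)₁ = (0.778, -2.222).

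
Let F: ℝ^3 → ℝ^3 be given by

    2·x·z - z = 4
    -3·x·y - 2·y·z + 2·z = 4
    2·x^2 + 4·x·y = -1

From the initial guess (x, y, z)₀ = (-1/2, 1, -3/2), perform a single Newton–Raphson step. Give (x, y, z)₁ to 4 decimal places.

At (-1/2, 1, -3/2): F = (-1.0000, -2.5000, -0.5000).
Jacobian J = [[2·z, 0, 2·x - 1], [-3·y, -3·x - 2·z, -2·y + 2], [4·x + 4·y, 4·x, 0]].
At the point, J = [[-3.0000, 0.0000, -2.0000], [-3.0000, 4.5000, 0.0000], [2.0000, -2.0000, 0.0000]] (det J = 6.0000).
Solving J·Δ = −F gives Δ = (2.4167, 2.1667, -4.1250).
Then the next iterate is (x, y, z)₁ = (1.9167, 3.1667, -5.6250).

(1.9167, 3.1667, -5.6250)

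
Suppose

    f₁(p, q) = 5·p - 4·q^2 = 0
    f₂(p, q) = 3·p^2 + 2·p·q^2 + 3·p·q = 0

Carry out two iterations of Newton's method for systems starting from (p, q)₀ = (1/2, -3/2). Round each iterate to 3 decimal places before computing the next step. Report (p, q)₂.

At (1/2, -3/2): F = (-6.500, 0.750).
Jacobian J = [[5, -8·q], [6·p + 2·q^2 + 3·q, 4·p·q + 3·p]].
At the point, J = [[5.000, 12.000], [3.000, -1.500]] (det J = -43.500).
Solving J·Δ = −F gives Δ = (0.017, 0.534).
Then the next iterate is (p, q)₁ = (0.517, -0.966).
Round to (0.517, -0.966) and repeat: F = (-1.14762, 0.26848), J = [[5.000, 7.728], [2.07031, -0.44669]].
Δ = (-0.086, 0.204), so (p, q)₂ = (0.431, -0.762).

(0.431, -0.762)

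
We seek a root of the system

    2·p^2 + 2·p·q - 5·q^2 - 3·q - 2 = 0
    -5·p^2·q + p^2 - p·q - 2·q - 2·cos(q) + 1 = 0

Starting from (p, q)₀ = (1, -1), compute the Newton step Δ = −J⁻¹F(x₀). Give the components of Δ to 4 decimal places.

(-0.3046, 0.5121)

At (1, -1): F = (-4.0000, 8.919395).
Jacobian J = [[4·p + 2·q, 2·p - 10·q - 3], [-10·p·q + 2·p - q, -5·p^2 - p + 2·sin(q) - 2]].
At the point, J = [[2.0000, 9.0000], [13.0000, -9.682942]] (det J = -136.365884).
Solving J·Δ = −F gives Δ = (-0.3046, 0.5121).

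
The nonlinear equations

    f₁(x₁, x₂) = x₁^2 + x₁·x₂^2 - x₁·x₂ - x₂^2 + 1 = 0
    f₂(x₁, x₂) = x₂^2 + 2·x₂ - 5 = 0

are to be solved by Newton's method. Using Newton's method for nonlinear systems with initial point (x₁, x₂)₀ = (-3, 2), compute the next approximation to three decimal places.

(-1.375, 1.500)

At (-3, 2): F = (0.000, 3.000).
Jacobian J = [[2·x₁ + x₂^2 - x₂, 2·x₁·x₂ - x₁ - 2·x₂], [0, 2·x₂ + 2]].
At the point, J = [[-4.000, -13.000], [0.000, 6.000]] (det J = -24.000).
Solving J·Δ = −F gives Δ = (1.625, -0.500).
Then the next iterate is (x₁, x₂)₁ = (-1.375, 1.500).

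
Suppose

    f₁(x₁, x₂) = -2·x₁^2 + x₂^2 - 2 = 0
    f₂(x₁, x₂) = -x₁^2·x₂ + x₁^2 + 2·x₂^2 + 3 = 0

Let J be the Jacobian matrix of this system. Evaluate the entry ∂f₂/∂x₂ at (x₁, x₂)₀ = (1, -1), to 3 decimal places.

-5.000

∂f₂/∂x₂ = -x₁^2 + 4·x₂.
At (1, -1) this is -5.000.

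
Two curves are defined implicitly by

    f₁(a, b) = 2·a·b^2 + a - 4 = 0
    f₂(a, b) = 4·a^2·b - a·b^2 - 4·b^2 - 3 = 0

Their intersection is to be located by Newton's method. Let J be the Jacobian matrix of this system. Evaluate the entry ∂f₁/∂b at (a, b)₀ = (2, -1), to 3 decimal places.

-8.000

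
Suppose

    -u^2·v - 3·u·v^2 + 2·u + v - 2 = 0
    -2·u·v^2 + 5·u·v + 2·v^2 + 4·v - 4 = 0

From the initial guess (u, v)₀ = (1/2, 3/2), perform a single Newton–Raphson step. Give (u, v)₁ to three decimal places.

At (1/2, 3/2): F = (-3.250, 8.000).
Jacobian J = [[-2·u·v - 3·v^2 + 2, -u^2 - 6·u·v + 1], [-2·v^2 + 5·v, -4·u·v + 5·u + 4·v + 4]].
At the point, J = [[-6.250, -3.750], [3.000, 9.500]] (det J = -48.125).
Solving J·Δ = −F gives Δ = (-0.018, -0.836).
Then the next iterate is (u, v)₁ = (0.482, 0.664).

(0.482, 0.664)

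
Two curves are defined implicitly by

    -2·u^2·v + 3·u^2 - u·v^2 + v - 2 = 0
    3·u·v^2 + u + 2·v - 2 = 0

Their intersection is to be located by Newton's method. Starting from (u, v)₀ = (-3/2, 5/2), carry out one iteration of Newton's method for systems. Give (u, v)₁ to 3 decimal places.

(-1.550, 1.153)

At (-3/2, 5/2): F = (5.375, -26.625).
Jacobian J = [[-4·u·v + 6·u - v^2, -2·u^2 - 2·u·v + 1], [3·v^2 + 1, 6·u·v + 2]].
At the point, J = [[-0.250, 4.000], [19.750, -20.500]] (det J = -73.875).
Solving J·Δ = −F gives Δ = (-0.050, -1.347).
Then the next iterate is (u, v)₁ = (-1.550, 1.153).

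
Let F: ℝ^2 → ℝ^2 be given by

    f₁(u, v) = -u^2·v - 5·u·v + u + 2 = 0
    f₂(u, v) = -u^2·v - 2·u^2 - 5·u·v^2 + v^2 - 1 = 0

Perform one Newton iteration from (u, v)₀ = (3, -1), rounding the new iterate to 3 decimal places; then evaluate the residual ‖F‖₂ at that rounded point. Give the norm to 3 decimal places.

12.938

At (3, -1): F = (29.000, -24.000).
Jacobian J = [[-2·u·v - 5·v + 1, -u^2 - 5·u], [-2·u·v - 4·u - 5·v^2, -u^2 - 10·u·v + 2·v]].
At the point, J = [[12.000, -24.000], [-11.000, 19.000]] (det J = -36.000).
Solving J·Δ = −F gives Δ = (-0.694, 0.861).
Then the next iterate is (u, v)₁ = (2.306, -0.139).
Re-evaluating at (2.306, -0.139): F = (6.64782, -11.09957), so ‖F‖₂ = 12.938.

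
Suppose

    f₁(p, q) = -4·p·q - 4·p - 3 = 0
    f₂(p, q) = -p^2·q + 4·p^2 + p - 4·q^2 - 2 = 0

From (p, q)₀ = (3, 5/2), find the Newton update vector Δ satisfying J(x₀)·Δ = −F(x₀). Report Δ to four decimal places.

(-2.2414, -1.1350)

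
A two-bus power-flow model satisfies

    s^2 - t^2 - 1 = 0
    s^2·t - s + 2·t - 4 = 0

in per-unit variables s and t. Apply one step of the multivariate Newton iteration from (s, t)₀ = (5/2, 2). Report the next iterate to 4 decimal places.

(1.8487, 1.4984)

At (5/2, 2): F = (1.2500, 10.0000).
Jacobian J = [[2·s, -2·t], [2·s·t - 1, s^2 + 2]].
At the point, J = [[5.0000, -4.0000], [9.0000, 8.2500]] (det J = 77.2500).
Solving J·Δ = −F gives Δ = (-0.6513, -0.5016).
Then the next iterate is (s, t)₁ = (1.8487, 1.4984).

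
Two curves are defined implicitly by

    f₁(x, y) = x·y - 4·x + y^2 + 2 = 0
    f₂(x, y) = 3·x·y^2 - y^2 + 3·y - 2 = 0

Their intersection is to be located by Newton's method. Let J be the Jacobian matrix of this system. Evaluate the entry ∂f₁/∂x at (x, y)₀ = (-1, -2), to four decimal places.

-6.0000

∂f₁/∂x = y - 4.
At (-1, -2) this is -6.0000.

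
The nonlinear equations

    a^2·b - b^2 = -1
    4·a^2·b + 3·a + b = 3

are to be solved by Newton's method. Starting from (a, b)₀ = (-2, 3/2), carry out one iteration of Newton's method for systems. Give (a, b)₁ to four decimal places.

(-1.2068, 1.5093)

At (-2, 3/2): F = (4.7500, 16.5000).
Jacobian J = [[2·a·b, a^2 - 2·b], [8·a·b + 3, 4·a^2 + 1]].
At the point, J = [[-6.0000, 1.0000], [-21.0000, 17.0000]] (det J = -81.0000).
Solving J·Δ = −F gives Δ = (0.7932, 0.0093).
Then the next iterate is (a, b)₁ = (-1.2068, 1.5093).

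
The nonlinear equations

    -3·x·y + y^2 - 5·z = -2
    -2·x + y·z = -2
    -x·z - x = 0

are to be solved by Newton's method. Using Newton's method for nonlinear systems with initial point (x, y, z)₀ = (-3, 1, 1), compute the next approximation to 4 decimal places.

(4.2000, 3.6000, 3.8000)

At (-3, 1, 1): F = (7.0000, 9.0000, 6.0000).
Jacobian J = [[-3·y, -3·x + 2·y, -5], [-2, z, y], [-z - 1, 0, -x]].
At the point, J = [[-3.0000, 11.0000, -5.0000], [-2.0000, 1.0000, 1.0000], [-2.0000, 0.0000, 3.0000]] (det J = 25.0000).
Solving J·Δ = −F gives Δ = (7.2000, 2.6000, 2.8000).
Then the next iterate is (x, y, z)₁ = (4.2000, 3.6000, 3.8000).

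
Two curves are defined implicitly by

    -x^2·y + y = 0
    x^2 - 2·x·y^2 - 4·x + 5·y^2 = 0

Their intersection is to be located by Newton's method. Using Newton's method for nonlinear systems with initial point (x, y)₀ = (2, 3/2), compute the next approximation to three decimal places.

(1.405, 1.190)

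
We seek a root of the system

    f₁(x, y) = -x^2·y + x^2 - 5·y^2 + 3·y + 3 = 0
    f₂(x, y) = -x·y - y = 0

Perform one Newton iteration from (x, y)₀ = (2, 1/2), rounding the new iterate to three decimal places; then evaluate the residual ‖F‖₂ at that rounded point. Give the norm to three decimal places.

At (2, 1/2): F = (5.250, -1.500).
Jacobian J = [[-2·x·y + 2·x, -x^2 - 10·y + 3], [-y, -x - 1]].
At the point, J = [[2.000, -6.000], [-0.500, -3.000]] (det J = -9.000).
Solving J·Δ = −F gives Δ = (-2.750, -0.042).
Then the next iterate is (x, y)₁ = (-0.750, 0.458).
Re-evaluating at (-0.750, 0.458): F = (3.63006, -0.11450), so ‖F‖₂ = 3.632.

3.632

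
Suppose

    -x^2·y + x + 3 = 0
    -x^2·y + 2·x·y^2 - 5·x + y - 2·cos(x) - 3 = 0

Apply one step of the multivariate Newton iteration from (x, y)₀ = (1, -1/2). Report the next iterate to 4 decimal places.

(-2.0223, -2.0445)

At (1, -1/2): F = (4.5000, -8.580605).
Jacobian J = [[-2·x·y + 1, -x^2], [-2·x·y + 2·y^2 + 2·sin(x) - 5, -x^2 + 4·x·y + 1]].
At the point, J = [[2.0000, -1.0000], [-1.817058, -2.0000]] (det J = -5.817058).
Solving J·Δ = −F gives Δ = (-3.0223, -1.5445).
Then the next iterate is (x, y)₁ = (-2.0223, -2.0445).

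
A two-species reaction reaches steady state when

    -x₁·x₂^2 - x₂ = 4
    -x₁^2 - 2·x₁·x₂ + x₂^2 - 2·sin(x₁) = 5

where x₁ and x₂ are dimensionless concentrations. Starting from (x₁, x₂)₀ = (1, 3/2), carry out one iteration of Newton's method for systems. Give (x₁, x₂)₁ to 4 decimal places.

At (1, 3/2): F = (-7.7500, -8.432942).
Jacobian J = [[-x₂^2, -2·x₁·x₂ - 1], [-2·x₁ - 2·x₂ - 2·cos(x₁), -2·x₁ + 2·x₂]].
At the point, J = [[-2.2500, -4.0000], [-6.080605, 1.0000]] (det J = -26.572418).
Solving J·Δ = −F gives Δ = (-1.5611, -1.0594).
Then the next iterate is (x₁, x₂)₁ = (-0.5611, 0.4406).

(-0.5611, 0.4406)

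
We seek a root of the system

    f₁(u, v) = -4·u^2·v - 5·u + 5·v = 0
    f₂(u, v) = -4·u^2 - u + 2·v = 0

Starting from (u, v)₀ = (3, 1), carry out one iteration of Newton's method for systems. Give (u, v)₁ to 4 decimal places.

(1.5126, 0.9076)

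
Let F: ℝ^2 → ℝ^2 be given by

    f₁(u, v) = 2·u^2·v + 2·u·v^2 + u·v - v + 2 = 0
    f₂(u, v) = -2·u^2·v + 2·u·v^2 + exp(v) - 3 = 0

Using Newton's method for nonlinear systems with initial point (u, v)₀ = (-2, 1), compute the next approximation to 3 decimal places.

(-1.205, 0.674)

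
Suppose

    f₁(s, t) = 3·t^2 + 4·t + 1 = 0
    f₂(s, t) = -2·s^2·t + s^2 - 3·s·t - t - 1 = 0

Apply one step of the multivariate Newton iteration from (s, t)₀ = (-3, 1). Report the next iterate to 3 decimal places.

(-5.000, 0.200)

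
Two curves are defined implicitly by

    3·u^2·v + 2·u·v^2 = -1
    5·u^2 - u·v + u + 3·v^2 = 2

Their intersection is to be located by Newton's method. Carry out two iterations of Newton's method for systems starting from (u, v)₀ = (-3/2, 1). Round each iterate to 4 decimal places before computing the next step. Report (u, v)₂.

(-0.1778, 1.2724)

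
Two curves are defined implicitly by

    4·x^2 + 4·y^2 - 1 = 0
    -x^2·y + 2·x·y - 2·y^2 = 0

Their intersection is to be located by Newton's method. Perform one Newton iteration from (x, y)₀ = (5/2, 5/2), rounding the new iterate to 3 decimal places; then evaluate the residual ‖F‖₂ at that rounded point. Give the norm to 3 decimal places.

50.408

At (5/2, 5/2): F = (49.000, -15.625).
Jacobian J = [[8·x, 8·y], [-2·x·y + 2·y, -x^2 + 2·x - 4·y]].
At the point, J = [[20.000, 20.000], [-7.500, -11.250]] (det J = -75.000).
Solving J·Δ = −F gives Δ = (-3.183, 0.733).
Then the next iterate is (x, y)₁ = (-0.683, 3.233).
Re-evaluating at (-0.683, 3.233): F = (42.67511, -26.82901), so ‖F‖₂ = 50.408.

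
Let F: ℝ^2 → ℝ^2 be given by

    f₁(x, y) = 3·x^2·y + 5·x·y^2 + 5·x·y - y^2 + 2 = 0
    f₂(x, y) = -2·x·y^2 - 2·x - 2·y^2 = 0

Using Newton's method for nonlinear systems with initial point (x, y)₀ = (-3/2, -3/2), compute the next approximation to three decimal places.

(-0.749, -1.377)

At (-3/2, -3/2): F = (-16.000, 5.250).
Jacobian J = [[6·x·y + 5·y^2 + 5·y, 3·x^2 + 10·x·y + 5·x - 2·y], [-2·y^2 - 2, -4·x·y - 4·y]].
At the point, J = [[17.250, 24.750], [-6.500, -3.000]] (det J = 109.125).
Solving J·Δ = −F gives Δ = (0.751, 0.123).
Then the next iterate is (x, y)₁ = (-0.749, -1.377).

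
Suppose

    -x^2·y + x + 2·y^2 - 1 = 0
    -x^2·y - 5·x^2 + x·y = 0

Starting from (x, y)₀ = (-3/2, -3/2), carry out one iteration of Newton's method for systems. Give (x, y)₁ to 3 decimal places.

(-0.738, -1.172)

At (-3/2, -3/2): F = (5.375, -5.625).
Jacobian J = [[-2·x·y + 1, -x^2 + 4·y], [-2·x·y - 10·x + y, -x^2 + x]].
At the point, J = [[-3.500, -8.250], [9.000, -3.750]] (det J = 87.375).
Solving J·Δ = −F gives Δ = (0.762, 0.328).
Then the next iterate is (x, y)₁ = (-0.738, -1.172).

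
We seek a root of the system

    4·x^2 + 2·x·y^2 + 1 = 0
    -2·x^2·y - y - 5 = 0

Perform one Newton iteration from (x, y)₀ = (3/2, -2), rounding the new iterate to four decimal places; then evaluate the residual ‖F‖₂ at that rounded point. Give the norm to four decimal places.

79.5733

At (3/2, -2): F = (22.0000, 6.0000).
Jacobian J = [[8·x + 2·y^2, 4·x·y], [-4·x·y, -2·x^2 - 1]].
At the point, J = [[20.0000, -12.0000], [12.0000, -5.5000]] (det J = 34.0000).
Solving J·Δ = −F gives Δ = (1.4412, 4.2353).
Then the next iterate is (x, y)₁ = (2.9412, 2.2353).
Re-evaluating at (2.9412, 2.2353): F = (64.994430, -45.908929), so ‖F‖₂ = 79.5733.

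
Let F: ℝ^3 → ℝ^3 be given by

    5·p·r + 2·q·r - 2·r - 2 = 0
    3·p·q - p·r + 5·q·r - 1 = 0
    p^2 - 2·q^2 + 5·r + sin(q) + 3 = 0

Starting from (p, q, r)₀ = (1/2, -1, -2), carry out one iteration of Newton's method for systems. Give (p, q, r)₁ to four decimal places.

At (1/2, -1, -2): F = (1.0000, 8.5000, -9.591471).
Jacobian J = [[5·r, 2·r, 5·p + 2·q - 2], [3·q - r, 3·p + 5·r, -p + 5·q], [2·p, -4·q + cos(q), 5]].
At the point, J = [[-10.0000, -4.0000, -1.5000], [-1.0000, -8.5000, -5.5000], [1.0000, 4.540302, 5.0000]] (det J = 171.343827).
Solving J·Δ = −F gives Δ = (-0.0342, -0.5859, 2.4572).
Then the next iterate is (p, q, r)₁ = (0.4658, -1.5859, 0.4572).

(0.4658, -1.5859, 0.4572)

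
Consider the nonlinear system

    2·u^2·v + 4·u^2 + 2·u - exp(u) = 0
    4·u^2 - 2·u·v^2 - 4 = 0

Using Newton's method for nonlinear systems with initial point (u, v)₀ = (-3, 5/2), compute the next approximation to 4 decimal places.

(-1.8972, 1.5251)

At (-3, 5/2): F = (74.950213, 69.5000).
Jacobian J = [[4·u·v + 8·u - exp(u) + 2, 2·u^2], [8·u - 2·v^2, -4·u·v]].
At the point, J = [[-52.049787, 18.0000], [-36.5000, 30.0000]] (det J = -904.493612).
Solving J·Δ = −F gives Δ = (1.1028, -0.9749).
Then the next iterate is (u, v)₁ = (-1.8972, 1.5251).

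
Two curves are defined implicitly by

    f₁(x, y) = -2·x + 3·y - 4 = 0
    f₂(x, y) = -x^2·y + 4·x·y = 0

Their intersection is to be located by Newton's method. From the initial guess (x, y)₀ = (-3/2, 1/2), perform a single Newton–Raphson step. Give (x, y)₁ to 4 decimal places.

At (-3/2, 1/2): F = (0.5000, -4.1250).
Jacobian J = [[-2, 3], [-2·x·y + 4·y, -x^2 + 4·x]].
At the point, J = [[-2.0000, 3.0000], [3.5000, -8.2500]] (det J = 6.0000).
Solving J·Δ = −F gives Δ = (-1.3750, -1.0833).
Then the next iterate is (x, y)₁ = (-2.8750, -0.5833).

(-2.8750, -0.5833)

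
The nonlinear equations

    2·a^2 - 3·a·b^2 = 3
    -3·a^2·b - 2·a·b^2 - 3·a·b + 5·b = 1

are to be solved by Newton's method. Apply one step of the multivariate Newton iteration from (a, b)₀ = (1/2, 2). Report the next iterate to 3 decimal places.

At (1/2, 2): F = (-8.500, 0.500).
Jacobian J = [[4·a - 3·b^2, -6·a·b], [-6·a·b - 2·b^2 - 3·b, -3·a^2 - 4·a·b - 3·a + 5]].
At the point, J = [[-10.000, -6.000], [-20.000, -1.250]] (det J = -107.500).
Solving J·Δ = −F gives Δ = (0.127, -1.628).
Then the next iterate is (a, b)₁ = (0.627, 0.372).

(0.627, 0.372)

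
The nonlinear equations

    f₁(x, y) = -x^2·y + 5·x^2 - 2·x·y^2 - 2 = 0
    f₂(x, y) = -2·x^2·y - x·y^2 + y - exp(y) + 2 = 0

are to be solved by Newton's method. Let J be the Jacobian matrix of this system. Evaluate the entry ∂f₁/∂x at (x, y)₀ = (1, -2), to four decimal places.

∂f₁/∂x = -2·x·y + 10·x - 2·y^2.
At (1, -2) this is 6.0000.

6.0000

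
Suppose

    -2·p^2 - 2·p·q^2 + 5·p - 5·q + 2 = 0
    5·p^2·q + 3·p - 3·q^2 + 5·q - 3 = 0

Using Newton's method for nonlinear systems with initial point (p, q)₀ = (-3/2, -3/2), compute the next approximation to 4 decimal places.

At (-3/2, -3/2): F = (4.2500, -38.6250).
Jacobian J = [[-4·p - 2·q^2 + 5, -4·p·q - 5], [10·p·q + 3, 5·p^2 - 6·q + 5]].
At the point, J = [[6.5000, -14.0000], [25.5000, 25.2500]] (det J = 521.1250).
Solving J·Δ = −F gives Δ = (0.8317, 0.6897).
Then the next iterate is (p, q)₁ = (-0.6683, -0.8103).

(-0.6683, -0.8103)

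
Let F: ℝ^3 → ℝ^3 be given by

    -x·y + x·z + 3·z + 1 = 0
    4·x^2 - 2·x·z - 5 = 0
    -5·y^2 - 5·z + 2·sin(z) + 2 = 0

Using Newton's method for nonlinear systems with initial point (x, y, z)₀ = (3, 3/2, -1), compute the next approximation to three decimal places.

(1.754, 0.904, -0.234)

At (3, 3/2, -1): F = (-9.500, 37.000, -5.93294).
Jacobian J = [[-y + z, -x, x + 3], [8·x - 2·z, 0, -2·x], [0, -10·y, 2·cos(z) - 5]].
At the point, J = [[-2.500, -3.000, 6.000], [26.000, 0.000, -6.000], [0.000, -15.000, -3.91940]] (det J = -2420.71284).
Solving J·Δ = −F gives Δ = (-1.246, -0.596, 0.766).
Then the next iterate is (x, y, z)₁ = (1.754, 0.904, -0.234).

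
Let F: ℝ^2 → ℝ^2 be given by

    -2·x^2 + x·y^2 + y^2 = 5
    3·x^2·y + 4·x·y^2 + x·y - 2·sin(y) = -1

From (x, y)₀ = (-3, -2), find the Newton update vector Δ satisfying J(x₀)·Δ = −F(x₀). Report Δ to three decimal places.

At (-3, -2): F = (-31.000, -93.18141).
Jacobian J = [[-4·x + y^2, 2·x·y + 2·y], [6·x·y + 4·y^2 + y, 3·x^2 + 8·x·y + x - 2·cos(y)]].
At the point, J = [[16.000, 8.000], [50.000, 72.83229]] (det J = 765.31670).
Solving J·Δ = −F gives Δ = (1.976, -0.077).

(1.976, -0.077)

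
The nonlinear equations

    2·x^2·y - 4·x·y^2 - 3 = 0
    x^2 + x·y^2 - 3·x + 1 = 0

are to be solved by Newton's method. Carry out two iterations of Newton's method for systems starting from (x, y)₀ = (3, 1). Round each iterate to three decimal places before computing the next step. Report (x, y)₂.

At (3, 1): F = (3.000, 4.000).
Jacobian J = [[4·x·y - 4·y^2, 2·x^2 - 8·x·y], [2·x + y^2 - 3, 2·x·y]].
At the point, J = [[8.000, -6.000], [4.000, 6.000]] (det J = 72.000).
Solving J·Δ = −F gives Δ = (-0.583, -0.278).
Then the next iterate is (x, y)₁ = (2.417, 0.722).
Round to (2.417, 0.722) and repeat: F = (0.39591, 0.85083), J = [[4.89516, -2.27681], [2.35528, 3.49015]].
Δ = (-0.148, -0.144), so (x, y)₂ = (2.269, 0.578).

(2.269, 0.578)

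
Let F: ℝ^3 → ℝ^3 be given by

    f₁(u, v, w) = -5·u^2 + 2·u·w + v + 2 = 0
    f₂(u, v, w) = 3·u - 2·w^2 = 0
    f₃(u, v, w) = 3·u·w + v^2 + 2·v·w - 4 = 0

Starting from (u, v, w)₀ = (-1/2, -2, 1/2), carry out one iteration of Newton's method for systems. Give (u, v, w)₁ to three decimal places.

(-0.574, -0.917, -0.611)

At (-1/2, -2, 1/2): F = (-1.750, -2.000, -2.750).
Jacobian J = [[-10·u + 2·w, 1, 2·u], [3, 0, -4·w], [3·w, 2·v + 2·w, 3·u + 2·v]].
At the point, J = [[6.000, 1.000, -1.000], [3.000, 0.000, -2.000], [1.500, -3.000, -5.500]] (det J = -13.500).
Solving J·Δ = −F gives Δ = (-0.074, 1.083, -1.111).
Then the next iterate is (u, v, w)₁ = (-0.574, -0.917, -0.611).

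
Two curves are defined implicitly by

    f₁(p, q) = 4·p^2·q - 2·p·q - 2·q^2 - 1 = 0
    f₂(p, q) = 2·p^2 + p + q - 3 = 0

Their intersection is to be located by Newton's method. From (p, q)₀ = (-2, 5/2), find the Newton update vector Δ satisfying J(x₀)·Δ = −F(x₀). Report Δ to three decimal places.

(0.740, -0.320)

At (-2, 5/2): F = (36.500, 5.500).
Jacobian J = [[8·p·q - 2·q, 4·p^2 - 2·p - 4·q], [4·p + 1, 1]].
At the point, J = [[-45.000, 10.000], [-7.000, 1.000]] (det J = 25.000).
Solving J·Δ = −F gives Δ = (0.740, -0.320).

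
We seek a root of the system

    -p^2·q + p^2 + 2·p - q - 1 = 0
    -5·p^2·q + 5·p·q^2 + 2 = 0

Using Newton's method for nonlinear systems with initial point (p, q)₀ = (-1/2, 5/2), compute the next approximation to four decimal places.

At (-1/2, 5/2): F = (-4.8750, -16.7500).
Jacobian J = [[-2·p·q + 2·p + 2, -p^2 - 1], [-10·p·q + 5·q^2, -5·p^2 + 10·p·q]].
At the point, J = [[3.5000, -1.2500], [43.7500, -13.7500]] (det J = 6.5625).
Solving J·Δ = −F gives Δ = (-7.0238, -23.5667).
Then the next iterate is (p, q)₁ = (-7.5238, -21.0667).

(-7.5238, -21.0667)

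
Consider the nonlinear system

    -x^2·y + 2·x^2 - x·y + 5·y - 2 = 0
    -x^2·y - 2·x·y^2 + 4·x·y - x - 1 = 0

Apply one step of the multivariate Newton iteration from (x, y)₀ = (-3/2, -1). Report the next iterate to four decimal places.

(-1.3403, -0.2875)

At (-3/2, -1): F = (-1.7500, 11.7500).
Jacobian J = [[-2·x·y + 4·x - y, -x^2 - x + 5], [-2·x·y - 2·y^2 + 4·y - 1, -x^2 - 4·x·y + 4·x]].
At the point, J = [[-8.0000, 4.2500], [-10.0000, -14.2500]] (det J = 156.5000).
Solving J·Δ = −F gives Δ = (0.1597, 0.7125).
Then the next iterate is (x, y)₁ = (-1.3403, -0.2875).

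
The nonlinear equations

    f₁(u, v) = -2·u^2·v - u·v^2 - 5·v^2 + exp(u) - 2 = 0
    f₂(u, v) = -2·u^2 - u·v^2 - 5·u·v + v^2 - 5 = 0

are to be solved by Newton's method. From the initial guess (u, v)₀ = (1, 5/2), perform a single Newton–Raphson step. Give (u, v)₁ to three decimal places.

(0.371, 1.460)

At (1, 5/2): F = (-41.78172, -19.500).
Jacobian J = [[-4·u·v - v^2 + exp(u), -2·u^2 - 2·u·v - 10·v], [-4·u - v^2 - 5·v, -2·u·v - 5·u + 2·v]].
At the point, J = [[-13.53172, -32.000], [-22.750, -5.000]] (det J = -660.34141).
Solving J·Δ = −F gives Δ = (-0.629, -1.040).
Then the next iterate is (u, v)₁ = (0.371, 1.460).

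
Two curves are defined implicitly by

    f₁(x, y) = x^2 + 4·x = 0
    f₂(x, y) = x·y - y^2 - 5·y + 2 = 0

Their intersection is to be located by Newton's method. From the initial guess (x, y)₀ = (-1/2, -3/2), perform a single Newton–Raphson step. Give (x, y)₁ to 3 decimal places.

(0.083, 1.350)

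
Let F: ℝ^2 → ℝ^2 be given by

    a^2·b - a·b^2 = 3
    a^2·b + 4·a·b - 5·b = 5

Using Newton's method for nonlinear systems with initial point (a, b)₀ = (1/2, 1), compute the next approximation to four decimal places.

(-0.3333, -3.3333)

At (1/2, 1): F = (-3.2500, -7.7500).
Jacobian J = [[2·a·b - b^2, a^2 - 2·a·b], [2·a·b + 4·b, a^2 + 4·a - 5]].
At the point, J = [[0.0000, -0.7500], [5.0000, -2.7500]] (det J = 3.7500).
Solving J·Δ = −F gives Δ = (-0.8333, -4.3333).
Then the next iterate is (a, b)₁ = (-0.3333, -3.3333).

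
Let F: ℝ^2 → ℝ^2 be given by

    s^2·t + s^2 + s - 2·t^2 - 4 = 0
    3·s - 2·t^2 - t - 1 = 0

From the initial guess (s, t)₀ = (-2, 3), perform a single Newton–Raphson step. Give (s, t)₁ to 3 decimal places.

(-1.452, 0.973)

At (-2, 3): F = (-8.000, -28.000).
Jacobian J = [[2·s·t + 2·s + 1, s^2 - 4·t], [3, -4·t - 1]].
At the point, J = [[-15.000, -8.000], [3.000, -13.000]] (det J = 219.000).
Solving J·Δ = −F gives Δ = (0.548, -2.027).
Then the next iterate is (s, t)₁ = (-1.452, 0.973).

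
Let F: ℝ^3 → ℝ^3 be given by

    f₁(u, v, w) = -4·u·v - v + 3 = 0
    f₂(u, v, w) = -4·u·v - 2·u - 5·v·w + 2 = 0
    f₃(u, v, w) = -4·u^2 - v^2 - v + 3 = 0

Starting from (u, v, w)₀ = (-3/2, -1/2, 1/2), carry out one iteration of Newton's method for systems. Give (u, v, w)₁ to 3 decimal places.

At (-3/2, -1/2, 1/2): F = (0.500, 3.250, -5.750).
Jacobian J = [[-4·v, -4·u - 1, 0], [-4·v - 2, -4·u - 5·w, -5·v], [-8·u, -2·v - 1, 0]].
At the point, J = [[2.000, 5.000, 0.000], [0.000, 3.500, 2.500], [12.000, 0.000, 0.000]] (det J = 150.000).
Solving J·Δ = −F gives Δ = (0.479, -0.292, -0.892).
Then the next iterate is (u, v, w)₁ = (-1.021, -0.792, -0.392).

(-1.021, -0.792, -0.392)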